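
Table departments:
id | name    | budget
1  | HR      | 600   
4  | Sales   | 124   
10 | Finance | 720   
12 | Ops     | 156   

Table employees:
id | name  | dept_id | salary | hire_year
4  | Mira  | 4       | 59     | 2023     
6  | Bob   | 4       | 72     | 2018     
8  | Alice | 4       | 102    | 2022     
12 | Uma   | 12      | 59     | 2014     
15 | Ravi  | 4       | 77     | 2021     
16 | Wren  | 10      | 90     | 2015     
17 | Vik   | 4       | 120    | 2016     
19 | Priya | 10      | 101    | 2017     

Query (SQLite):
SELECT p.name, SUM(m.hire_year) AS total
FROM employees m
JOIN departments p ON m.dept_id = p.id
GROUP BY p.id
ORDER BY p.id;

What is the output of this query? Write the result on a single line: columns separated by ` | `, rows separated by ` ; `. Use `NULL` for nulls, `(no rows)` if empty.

Sales | 10100 ; Finance | 4032 ; Ops | 2014

Join each employees row to its departments via dept_id.
Group joined rows by departments.id; compute SUM(m.hire_year) per group.
  4: ids {4, 6, 8, 15, 17} → SUM(m.hire_year)=10100
  10: ids {16, 19} → SUM(m.hire_year)=4032
  12: ids {12} → SUM(m.hire_year)=2014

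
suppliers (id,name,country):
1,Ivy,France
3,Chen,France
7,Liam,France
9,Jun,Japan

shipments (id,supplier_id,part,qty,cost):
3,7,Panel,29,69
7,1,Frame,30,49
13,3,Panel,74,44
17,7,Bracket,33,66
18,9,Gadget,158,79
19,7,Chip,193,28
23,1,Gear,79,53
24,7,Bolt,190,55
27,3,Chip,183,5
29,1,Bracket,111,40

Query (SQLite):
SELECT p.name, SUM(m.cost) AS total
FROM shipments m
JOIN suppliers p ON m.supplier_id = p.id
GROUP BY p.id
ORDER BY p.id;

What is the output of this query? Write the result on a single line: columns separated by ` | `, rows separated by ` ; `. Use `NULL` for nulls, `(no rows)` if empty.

Ivy | 142 ; Chen | 49 ; Liam | 218 ; Jun | 79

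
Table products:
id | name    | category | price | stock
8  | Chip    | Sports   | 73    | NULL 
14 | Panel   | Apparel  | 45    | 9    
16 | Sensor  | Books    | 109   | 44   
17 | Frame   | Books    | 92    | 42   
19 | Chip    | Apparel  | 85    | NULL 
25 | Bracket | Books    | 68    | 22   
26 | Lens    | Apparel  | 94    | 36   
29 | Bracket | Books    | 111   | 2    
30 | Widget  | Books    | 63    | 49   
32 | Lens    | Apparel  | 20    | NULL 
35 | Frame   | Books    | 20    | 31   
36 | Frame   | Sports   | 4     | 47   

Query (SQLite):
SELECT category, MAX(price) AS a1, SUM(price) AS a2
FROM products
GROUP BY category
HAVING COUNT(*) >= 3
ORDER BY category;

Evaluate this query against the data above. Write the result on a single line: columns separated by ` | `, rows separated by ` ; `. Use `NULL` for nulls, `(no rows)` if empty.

Apparel | 94 | 244 ; Books | 111 | 463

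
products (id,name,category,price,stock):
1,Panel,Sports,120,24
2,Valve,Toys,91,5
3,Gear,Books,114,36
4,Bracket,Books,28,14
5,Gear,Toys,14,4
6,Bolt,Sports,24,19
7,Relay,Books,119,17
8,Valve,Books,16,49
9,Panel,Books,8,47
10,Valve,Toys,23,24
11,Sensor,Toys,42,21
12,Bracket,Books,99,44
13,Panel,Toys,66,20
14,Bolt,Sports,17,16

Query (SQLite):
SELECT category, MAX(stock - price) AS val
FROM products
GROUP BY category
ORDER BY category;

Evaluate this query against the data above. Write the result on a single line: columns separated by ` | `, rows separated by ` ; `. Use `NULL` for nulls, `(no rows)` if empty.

For each row compute stock - price.
Group by category; take MAX of the expression per group.
  Books: ids {3, 4, 7, 8, 9, 12} → MAX(stock - price)=39
  Sports: ids {1, 6, 14} → MAX(stock - price)=-1
  Toys: ids {2, 5, 10, 11, 13} → MAX(stock - price)=1

Books | 39 ; Sports | -1 ; Toys | 1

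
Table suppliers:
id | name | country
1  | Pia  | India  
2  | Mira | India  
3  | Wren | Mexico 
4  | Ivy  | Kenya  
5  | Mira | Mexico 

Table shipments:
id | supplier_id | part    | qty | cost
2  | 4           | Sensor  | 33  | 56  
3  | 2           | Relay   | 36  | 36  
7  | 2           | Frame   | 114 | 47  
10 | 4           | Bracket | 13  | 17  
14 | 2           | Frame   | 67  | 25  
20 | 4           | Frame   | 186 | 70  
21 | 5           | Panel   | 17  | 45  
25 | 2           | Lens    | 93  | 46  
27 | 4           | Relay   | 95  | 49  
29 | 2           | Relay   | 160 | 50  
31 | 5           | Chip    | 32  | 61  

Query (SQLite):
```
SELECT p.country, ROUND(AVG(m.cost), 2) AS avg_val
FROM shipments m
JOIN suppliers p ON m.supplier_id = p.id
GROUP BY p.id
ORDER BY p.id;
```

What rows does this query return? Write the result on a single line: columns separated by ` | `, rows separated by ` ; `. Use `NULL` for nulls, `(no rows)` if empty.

India | 40.8 ; Kenya | 48 ; Mexico | 53

Join each shipments row to its suppliers via supplier_id.
Group joined rows by suppliers.id; compute ROUND(AVG(m.cost), 2) per group.
  2: ids {3, 7, 14, 25, 29} → ROUND(AVG(m.cost), 2)=40.8
  4: ids {2, 10, 20, 27} → ROUND(AVG(m.cost), 2)=48
  5: ids {21, 31} → ROUND(AVG(m.cost), 2)=53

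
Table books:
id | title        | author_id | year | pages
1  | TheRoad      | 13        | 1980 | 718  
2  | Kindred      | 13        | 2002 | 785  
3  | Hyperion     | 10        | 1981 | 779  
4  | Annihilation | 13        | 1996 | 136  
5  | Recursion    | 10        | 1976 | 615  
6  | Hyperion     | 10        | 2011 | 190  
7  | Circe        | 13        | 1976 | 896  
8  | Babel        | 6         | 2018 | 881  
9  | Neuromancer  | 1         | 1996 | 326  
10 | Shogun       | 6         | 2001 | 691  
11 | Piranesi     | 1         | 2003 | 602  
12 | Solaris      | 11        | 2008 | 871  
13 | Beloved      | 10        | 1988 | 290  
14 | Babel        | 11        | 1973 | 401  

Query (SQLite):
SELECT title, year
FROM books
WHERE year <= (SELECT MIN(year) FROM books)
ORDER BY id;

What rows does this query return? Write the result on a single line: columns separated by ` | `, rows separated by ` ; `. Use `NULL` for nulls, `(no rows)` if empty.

Babel | 1973

Scalar subquery: MIN(year) over all books rows = 1973.
Keep rows where year <= that value.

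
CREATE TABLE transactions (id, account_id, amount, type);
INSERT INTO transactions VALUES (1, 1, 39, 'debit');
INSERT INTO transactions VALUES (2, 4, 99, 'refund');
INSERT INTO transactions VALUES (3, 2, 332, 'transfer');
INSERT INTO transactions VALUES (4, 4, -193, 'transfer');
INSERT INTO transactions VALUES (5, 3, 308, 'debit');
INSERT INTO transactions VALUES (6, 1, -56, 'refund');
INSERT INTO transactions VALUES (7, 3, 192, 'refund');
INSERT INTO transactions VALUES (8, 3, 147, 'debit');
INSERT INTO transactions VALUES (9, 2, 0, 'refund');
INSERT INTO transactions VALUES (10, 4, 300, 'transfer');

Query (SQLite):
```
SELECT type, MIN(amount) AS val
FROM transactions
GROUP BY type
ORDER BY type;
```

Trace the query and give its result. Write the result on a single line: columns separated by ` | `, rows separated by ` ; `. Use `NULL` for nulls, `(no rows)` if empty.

Partition transactions by type; compute MIN(amount) within each group.
  debit: ids {1, 5, 8} → MIN(amount)=39
  refund: ids {2, 6, 7, 9} → MIN(amount)=-56
  transfer: ids {3, 4, 10} → MIN(amount)=-193

debit | 39 ; refund | -56 ; transfer | -193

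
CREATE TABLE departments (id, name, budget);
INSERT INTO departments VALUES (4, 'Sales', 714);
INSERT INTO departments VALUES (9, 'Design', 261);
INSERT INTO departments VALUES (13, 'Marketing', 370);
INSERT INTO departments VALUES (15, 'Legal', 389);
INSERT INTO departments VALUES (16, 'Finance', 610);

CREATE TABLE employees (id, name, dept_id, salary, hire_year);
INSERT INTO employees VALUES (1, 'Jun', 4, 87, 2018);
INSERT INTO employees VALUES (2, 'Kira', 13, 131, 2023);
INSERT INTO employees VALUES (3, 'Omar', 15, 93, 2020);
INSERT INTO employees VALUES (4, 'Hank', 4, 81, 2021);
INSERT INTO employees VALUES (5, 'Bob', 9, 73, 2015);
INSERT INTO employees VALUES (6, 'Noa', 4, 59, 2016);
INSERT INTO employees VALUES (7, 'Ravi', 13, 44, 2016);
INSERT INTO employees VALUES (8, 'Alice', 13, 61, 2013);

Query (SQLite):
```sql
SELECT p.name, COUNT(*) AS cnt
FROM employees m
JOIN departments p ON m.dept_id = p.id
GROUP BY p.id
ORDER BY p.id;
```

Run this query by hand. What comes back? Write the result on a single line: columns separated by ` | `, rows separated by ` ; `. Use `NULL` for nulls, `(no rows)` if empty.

Sales | 3 ; Design | 1 ; Marketing | 3 ; Legal | 1

Join each employees row to its departments via dept_id.
Group joined rows by departments.id; compute COUNT(*) per group.
  4: ids {1, 4, 6} → COUNT(*)=3
  9: ids {5} → COUNT(*)=1
  13: ids {2, 7, 8} → COUNT(*)=3
  15: ids {3} → COUNT(*)=1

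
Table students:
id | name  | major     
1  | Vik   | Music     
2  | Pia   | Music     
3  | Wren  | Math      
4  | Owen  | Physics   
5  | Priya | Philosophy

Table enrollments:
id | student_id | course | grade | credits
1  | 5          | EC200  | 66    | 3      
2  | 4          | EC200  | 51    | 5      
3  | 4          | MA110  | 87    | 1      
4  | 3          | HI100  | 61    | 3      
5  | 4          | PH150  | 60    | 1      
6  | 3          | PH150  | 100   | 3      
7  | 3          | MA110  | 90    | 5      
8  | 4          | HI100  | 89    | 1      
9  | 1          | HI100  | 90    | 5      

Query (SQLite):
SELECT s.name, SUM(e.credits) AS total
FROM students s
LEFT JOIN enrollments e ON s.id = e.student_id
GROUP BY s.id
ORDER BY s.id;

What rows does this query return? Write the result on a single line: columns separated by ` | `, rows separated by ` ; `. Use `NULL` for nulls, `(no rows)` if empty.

Vik | 5 ; Pia | NULL ; Wren | 11 ; Owen | 8 ; Priya | 3

LEFT JOIN keeps every students row; unmatched ones get NULL for enrollments columns.
Group by students.id and compute SUM(e.credits). SUM over an all-NULL group is NULL.
  1: ids {9} → SUM(e.credits)=5
  2: ids {—} → SUM(e.credits)=NULL
  3: ids {4, 6, 7} → SUM(e.credits)=11
  4: ids {2, 3, 5, 8} → SUM(e.credits)=8
  5: ids {1} → SUM(e.credits)=3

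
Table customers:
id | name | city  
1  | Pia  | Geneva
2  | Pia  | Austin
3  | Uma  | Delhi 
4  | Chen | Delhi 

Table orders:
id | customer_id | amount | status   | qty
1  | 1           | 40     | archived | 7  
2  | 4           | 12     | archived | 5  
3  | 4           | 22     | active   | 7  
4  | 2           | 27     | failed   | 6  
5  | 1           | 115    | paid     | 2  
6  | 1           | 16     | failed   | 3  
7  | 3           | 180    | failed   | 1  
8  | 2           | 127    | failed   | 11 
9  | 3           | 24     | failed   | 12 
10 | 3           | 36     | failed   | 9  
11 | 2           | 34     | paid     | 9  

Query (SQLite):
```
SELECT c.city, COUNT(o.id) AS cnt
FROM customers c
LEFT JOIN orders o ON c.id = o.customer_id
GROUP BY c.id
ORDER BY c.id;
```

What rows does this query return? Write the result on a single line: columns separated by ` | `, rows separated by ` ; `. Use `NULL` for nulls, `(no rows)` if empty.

Geneva | 3 ; Austin | 3 ; Delhi | 3 ; Delhi | 2

LEFT JOIN keeps every customers row; unmatched ones get NULL for orders columns.
Group by customers.id and compute COUNT(o.id). COUNT(col) of an all-NULL group is 0.
  1: ids {1, 5, 6} → COUNT(o.id)=3
  2: ids {4, 8, 11} → COUNT(o.id)=3
  3: ids {7, 9, 10} → COUNT(o.id)=3
  4: ids {2, 3} → COUNT(o.id)=2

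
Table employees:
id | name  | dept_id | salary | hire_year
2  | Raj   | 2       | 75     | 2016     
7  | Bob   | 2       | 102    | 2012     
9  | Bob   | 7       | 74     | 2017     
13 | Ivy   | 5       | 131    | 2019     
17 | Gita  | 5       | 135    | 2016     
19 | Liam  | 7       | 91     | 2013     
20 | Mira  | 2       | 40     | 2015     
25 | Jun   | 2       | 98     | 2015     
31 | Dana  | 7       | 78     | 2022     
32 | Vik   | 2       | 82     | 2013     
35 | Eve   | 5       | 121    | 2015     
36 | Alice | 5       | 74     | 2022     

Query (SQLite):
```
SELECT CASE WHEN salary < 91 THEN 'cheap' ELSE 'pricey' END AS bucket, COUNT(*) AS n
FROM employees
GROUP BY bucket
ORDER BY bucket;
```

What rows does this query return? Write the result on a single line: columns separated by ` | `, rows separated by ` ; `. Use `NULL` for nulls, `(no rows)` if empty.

cheap | 6 ; pricey | 6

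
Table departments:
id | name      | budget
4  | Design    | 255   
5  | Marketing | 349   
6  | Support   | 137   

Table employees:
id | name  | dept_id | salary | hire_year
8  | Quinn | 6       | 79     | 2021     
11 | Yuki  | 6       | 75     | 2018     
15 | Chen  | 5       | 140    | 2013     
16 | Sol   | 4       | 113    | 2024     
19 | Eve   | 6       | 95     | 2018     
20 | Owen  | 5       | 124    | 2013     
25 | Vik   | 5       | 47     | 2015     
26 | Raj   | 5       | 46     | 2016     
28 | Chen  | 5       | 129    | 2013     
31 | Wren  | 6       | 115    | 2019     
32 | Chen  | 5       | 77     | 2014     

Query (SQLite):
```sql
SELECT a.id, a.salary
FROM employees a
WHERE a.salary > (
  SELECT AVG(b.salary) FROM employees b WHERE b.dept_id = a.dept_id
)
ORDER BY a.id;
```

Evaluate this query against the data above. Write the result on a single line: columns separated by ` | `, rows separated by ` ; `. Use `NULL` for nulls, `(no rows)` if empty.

15 | 140 ; 19 | 95 ; 20 | 124 ; 28 | 129 ; 31 | 115

For each employees row a, compute AVG(salary) over rows sharing a.dept_id.
Keep row a if a.salary > that per-group AVG.
  dept_id=4: AVG(salary) = 113.0
  dept_id=5: AVG(salary) = 93.833333
  dept_id=6: AVG(salary) = 91.0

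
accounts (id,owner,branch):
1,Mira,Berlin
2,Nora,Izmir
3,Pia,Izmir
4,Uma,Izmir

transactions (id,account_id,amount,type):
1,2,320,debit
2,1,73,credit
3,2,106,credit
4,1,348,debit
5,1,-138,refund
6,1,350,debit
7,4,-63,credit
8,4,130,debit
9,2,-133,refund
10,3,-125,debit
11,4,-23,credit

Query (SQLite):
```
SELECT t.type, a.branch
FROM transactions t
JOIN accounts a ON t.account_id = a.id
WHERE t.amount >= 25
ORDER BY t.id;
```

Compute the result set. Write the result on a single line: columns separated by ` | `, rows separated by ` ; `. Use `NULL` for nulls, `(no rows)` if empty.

Each transactions row matches the accounts row where account_id = accounts.id.
Then keep rows with t.amount >= 25.

debit | Izmir ; credit | Berlin ; credit | Izmir ; debit | Berlin ; debit | Berlin ; debit | Izmir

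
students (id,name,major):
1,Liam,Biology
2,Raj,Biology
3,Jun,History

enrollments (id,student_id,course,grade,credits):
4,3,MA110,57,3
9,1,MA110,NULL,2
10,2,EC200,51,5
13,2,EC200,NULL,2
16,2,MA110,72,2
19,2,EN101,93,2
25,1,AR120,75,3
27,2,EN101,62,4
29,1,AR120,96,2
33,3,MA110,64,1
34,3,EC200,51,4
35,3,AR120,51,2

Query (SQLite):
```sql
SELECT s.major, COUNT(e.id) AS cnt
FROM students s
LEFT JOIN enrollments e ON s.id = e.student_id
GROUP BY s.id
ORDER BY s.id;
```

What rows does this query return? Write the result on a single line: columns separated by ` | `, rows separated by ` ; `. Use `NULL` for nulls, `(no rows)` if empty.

LEFT JOIN keeps every students row; unmatched ones get NULL for enrollments columns.
Group by students.id and compute COUNT(e.id). COUNT(col) of an all-NULL group is 0.
  1: ids {9, 25, 29} → COUNT(e.id)=3
  2: ids {10, 13, 16, 19, 27} → COUNT(e.id)=5
  3: ids {4, 33, 34, 35} → COUNT(e.id)=4

Biology | 3 ; Biology | 5 ; History | 4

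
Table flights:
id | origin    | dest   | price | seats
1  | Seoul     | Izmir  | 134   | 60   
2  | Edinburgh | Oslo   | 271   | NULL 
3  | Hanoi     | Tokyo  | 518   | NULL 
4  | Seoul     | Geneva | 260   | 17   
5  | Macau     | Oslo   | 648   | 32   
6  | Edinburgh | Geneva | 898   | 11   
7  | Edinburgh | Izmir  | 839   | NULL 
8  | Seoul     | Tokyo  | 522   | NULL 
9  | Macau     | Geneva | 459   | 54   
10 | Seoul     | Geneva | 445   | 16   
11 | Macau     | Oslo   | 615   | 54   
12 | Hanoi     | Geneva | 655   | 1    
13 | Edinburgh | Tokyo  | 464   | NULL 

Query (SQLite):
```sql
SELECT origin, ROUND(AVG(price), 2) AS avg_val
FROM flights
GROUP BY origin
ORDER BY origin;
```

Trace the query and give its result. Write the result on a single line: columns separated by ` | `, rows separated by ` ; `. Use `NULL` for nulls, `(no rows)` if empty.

Edinburgh | 618 ; Hanoi | 586.5 ; Macau | 574 ; Seoul | 340.25

Partition flights by origin; compute ROUND(AVG(price), 2) within each group.
  Edinburgh: ids {2, 6, 7, 13} → ROUND(AVG(price), 2)=618
  Hanoi: ids {3, 12} → ROUND(AVG(price), 2)=586.5
  Macau: ids {5, 9, 11} → ROUND(AVG(price), 2)=574
  Seoul: ids {1, 4, 8, 10} → ROUND(AVG(price), 2)=340.25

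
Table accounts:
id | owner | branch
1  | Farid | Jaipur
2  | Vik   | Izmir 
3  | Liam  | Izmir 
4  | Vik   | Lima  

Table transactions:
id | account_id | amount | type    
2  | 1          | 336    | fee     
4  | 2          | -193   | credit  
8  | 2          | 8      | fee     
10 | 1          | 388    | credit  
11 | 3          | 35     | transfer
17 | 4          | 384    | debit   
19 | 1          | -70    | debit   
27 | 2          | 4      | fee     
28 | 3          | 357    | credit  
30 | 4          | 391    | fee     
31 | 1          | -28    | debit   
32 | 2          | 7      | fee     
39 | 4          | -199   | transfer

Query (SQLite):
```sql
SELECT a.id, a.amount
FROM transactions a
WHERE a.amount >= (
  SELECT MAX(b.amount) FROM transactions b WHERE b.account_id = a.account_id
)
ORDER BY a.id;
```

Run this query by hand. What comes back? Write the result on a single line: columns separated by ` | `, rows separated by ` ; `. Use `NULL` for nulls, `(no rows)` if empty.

8 | 8 ; 10 | 388 ; 28 | 357 ; 30 | 391

For each transactions row a, compute MAX(amount) over rows sharing a.account_id.
Keep row a if a.amount >= that per-group MAX.
  account_id=1: MAX(amount) = 388
  account_id=2: MAX(amount) = 8
  account_id=3: MAX(amount) = 357
  account_id=4: MAX(amount) = 391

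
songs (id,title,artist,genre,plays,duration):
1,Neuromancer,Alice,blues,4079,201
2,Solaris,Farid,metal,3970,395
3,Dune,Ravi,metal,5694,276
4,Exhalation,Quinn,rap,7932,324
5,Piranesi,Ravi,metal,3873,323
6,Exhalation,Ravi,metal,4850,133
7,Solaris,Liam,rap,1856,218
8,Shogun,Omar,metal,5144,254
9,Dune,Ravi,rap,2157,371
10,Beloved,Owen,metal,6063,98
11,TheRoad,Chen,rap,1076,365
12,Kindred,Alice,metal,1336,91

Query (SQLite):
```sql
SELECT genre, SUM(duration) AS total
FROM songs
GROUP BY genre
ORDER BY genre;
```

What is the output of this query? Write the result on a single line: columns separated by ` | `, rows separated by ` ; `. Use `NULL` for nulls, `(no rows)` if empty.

blues | 201 ; metal | 1570 ; rap | 1278

Partition songs by genre; compute SUM(duration) within each group.
  blues: ids {1} → SUM(duration)=201
  metal: ids {2, 3, 5, 6, 8, 10, 12} → SUM(duration)=1570
  rap: ids {4, 7, 9, 11} → SUM(duration)=1278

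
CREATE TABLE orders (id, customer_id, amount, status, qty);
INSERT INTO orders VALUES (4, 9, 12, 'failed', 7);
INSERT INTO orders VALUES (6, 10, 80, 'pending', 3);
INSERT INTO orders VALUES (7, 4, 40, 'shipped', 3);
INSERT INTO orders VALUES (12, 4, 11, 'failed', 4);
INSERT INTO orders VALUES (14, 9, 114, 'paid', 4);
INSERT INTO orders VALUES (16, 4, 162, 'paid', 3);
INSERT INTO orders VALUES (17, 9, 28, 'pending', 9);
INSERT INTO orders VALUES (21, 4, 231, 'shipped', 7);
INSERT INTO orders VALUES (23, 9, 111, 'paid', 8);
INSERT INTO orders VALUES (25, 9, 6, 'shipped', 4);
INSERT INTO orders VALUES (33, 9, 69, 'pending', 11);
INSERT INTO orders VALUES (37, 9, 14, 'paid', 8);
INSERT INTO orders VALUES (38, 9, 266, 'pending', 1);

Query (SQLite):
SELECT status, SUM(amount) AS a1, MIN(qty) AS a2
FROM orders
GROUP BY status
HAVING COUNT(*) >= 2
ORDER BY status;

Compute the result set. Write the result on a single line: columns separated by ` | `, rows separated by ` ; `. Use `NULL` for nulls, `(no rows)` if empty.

failed | 23 | 4 ; paid | 401 | 3 ; pending | 443 | 1 ; shipped | 277 | 3

Group orders by status.
Per group compute: SUM(amount), MIN(qty).
HAVING: drop groups with fewer than 2 rows.
  failed: ids {4, 12} → SUM(amount)=23, MIN(qty)=4
  paid: ids {14, 16, 23, 37} → SUM(amount)=401, MIN(qty)=3
  pending: ids {6, 17, 33, 38} → SUM(amount)=443, MIN(qty)=1
  shipped: ids {7, 21, 25} → SUM(amount)=277, MIN(qty)=3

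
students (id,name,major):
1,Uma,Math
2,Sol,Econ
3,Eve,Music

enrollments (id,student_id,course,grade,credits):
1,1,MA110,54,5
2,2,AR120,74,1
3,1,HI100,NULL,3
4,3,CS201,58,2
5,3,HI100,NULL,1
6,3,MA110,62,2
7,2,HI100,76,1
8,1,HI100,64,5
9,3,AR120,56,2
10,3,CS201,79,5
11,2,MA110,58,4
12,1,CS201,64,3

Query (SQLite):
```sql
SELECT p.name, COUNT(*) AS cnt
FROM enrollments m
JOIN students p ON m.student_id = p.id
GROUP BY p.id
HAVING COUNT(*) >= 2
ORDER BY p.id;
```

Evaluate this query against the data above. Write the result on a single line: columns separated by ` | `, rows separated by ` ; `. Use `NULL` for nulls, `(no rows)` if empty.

Join each enrollments row to its students via student_id.
Group joined rows by students.id; compute COUNT(*) per group.
HAVING: keep groups with count ≥ 2.
  1: ids {1, 3, 8, 12} → COUNT(*)=4
  2: ids {2, 7, 11} → COUNT(*)=3
  3: ids {4, 5, 6, 9, 10} → COUNT(*)=5

Uma | 4 ; Sol | 3 ; Eve | 5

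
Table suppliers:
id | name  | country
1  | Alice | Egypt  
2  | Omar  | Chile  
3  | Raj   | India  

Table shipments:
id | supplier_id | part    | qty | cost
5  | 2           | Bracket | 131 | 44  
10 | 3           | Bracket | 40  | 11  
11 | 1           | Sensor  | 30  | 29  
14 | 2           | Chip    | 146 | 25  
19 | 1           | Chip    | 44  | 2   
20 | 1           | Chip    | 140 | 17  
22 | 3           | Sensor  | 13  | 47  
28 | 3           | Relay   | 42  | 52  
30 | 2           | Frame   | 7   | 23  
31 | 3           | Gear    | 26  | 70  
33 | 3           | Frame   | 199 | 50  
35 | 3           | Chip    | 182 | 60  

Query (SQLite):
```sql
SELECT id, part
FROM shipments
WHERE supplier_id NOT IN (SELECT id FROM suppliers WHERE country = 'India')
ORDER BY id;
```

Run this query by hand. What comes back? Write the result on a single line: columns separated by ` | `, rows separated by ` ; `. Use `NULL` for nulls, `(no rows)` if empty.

5 | Bracket ; 11 | Sensor ; 14 | Chip ; 19 | Chip ; 20 | Chip ; 30 | Frame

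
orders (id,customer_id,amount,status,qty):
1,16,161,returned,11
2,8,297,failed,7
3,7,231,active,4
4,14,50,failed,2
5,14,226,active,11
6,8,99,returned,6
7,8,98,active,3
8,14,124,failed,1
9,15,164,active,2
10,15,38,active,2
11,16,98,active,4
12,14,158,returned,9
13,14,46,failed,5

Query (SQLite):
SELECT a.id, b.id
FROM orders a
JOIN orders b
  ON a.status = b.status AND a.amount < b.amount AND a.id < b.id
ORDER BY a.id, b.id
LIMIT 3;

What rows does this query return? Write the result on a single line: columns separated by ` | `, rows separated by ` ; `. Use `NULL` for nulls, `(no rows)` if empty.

4 | 8 ; 6 | 12 ; 7 | 9

Pairs (a,b) with same status, a.amount < b.amount, a.id < b.id.
status groups: active:{3,5,7,9,10,11} failed:{2,4,8,13} returned:{1,6,12}
Ordered by (a.id, b.id); first 3.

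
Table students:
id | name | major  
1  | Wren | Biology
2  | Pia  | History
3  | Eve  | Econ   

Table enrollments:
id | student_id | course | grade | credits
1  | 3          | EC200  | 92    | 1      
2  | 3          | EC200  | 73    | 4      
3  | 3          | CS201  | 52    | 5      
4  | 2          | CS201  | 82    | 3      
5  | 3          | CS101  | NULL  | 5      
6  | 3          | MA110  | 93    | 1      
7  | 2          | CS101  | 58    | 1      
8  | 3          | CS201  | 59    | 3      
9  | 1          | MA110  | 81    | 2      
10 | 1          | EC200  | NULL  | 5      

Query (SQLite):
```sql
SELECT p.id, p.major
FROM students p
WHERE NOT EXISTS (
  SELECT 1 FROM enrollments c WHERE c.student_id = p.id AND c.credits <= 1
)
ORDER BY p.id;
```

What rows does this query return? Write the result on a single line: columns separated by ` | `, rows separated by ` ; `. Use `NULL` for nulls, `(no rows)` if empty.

1 | Biology

For each students row, check whether any enrollments with matching student_id has credits <= 1.
Keep rows where that is false.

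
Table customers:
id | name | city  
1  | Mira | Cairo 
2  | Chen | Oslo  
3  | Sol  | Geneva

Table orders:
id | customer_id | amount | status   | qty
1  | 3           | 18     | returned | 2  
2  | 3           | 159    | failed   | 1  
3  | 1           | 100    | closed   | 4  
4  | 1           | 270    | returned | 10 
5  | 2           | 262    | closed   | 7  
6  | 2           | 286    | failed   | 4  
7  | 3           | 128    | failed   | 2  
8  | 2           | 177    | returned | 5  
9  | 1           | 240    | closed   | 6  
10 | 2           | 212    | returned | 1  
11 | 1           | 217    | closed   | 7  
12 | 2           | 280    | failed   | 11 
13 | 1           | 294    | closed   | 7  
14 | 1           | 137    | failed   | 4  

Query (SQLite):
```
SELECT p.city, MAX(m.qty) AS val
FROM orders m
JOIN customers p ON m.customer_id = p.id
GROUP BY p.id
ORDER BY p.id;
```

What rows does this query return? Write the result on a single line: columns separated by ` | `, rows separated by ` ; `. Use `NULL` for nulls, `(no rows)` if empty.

Join each orders row to its customers via customer_id.
Group joined rows by customers.id; compute MAX(m.qty) per group.
  1: ids {3, 4, 9, 11, 13, 14} → MAX(m.qty)=10
  2: ids {5, 6, 8, 10, 12} → MAX(m.qty)=11
  3: ids {1, 2, 7} → MAX(m.qty)=2

Cairo | 10 ; Oslo | 11 ; Geneva | 2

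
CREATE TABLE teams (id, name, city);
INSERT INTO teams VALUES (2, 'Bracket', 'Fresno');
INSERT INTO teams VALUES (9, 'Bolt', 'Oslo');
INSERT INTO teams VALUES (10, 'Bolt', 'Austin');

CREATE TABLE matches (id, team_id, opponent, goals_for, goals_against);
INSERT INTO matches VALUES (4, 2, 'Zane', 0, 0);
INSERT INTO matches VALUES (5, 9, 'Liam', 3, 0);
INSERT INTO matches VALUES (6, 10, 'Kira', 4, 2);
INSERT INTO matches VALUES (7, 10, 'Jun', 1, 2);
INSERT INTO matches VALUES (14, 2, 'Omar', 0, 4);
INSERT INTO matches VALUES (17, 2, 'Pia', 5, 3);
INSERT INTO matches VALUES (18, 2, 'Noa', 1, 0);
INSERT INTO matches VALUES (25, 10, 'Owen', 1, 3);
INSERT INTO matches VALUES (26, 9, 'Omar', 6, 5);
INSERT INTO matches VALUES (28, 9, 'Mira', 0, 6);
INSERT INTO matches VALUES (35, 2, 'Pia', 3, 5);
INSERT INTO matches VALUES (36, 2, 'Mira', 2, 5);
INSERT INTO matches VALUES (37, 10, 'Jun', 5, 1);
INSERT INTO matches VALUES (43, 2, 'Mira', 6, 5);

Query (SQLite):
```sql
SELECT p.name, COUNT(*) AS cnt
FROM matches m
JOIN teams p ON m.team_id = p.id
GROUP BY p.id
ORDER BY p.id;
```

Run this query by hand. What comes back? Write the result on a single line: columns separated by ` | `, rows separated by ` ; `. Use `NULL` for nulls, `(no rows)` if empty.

Join each matches row to its teams via team_id.
Group joined rows by teams.id; compute COUNT(*) per group.
  2: ids {4, 14, 17, 18, 35, 36, 43} → COUNT(*)=7
  9: ids {5, 26, 28} → COUNT(*)=3
  10: ids {6, 7, 25, 37} → COUNT(*)=4

Bracket | 7 ; Bolt | 3 ; Bolt | 4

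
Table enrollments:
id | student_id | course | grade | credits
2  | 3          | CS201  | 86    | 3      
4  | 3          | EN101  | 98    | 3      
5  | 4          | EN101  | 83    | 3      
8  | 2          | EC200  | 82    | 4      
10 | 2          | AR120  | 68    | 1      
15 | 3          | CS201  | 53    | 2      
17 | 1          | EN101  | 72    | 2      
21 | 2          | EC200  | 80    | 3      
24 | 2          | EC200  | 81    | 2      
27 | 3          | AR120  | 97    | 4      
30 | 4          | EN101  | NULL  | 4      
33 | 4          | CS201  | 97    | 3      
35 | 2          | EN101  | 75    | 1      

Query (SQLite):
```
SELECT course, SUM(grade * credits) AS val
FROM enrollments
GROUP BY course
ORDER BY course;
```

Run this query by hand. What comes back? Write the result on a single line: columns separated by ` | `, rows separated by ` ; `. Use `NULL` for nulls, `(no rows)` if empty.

For each row compute grade * credits.
Group by course; take SUM of the expression per group.
  AR120: ids {10, 27} → SUM(grade * credits)=456
  CS201: ids {2, 15, 33} → SUM(grade * credits)=655
  EC200: ids {8, 21, 24} → SUM(grade * credits)=730
  EN101: ids {4, 5, 17, 30, 35} → SUM(grade * credits)=762

AR120 | 456 ; CS201 | 655 ; EC200 | 730 ; EN101 | 762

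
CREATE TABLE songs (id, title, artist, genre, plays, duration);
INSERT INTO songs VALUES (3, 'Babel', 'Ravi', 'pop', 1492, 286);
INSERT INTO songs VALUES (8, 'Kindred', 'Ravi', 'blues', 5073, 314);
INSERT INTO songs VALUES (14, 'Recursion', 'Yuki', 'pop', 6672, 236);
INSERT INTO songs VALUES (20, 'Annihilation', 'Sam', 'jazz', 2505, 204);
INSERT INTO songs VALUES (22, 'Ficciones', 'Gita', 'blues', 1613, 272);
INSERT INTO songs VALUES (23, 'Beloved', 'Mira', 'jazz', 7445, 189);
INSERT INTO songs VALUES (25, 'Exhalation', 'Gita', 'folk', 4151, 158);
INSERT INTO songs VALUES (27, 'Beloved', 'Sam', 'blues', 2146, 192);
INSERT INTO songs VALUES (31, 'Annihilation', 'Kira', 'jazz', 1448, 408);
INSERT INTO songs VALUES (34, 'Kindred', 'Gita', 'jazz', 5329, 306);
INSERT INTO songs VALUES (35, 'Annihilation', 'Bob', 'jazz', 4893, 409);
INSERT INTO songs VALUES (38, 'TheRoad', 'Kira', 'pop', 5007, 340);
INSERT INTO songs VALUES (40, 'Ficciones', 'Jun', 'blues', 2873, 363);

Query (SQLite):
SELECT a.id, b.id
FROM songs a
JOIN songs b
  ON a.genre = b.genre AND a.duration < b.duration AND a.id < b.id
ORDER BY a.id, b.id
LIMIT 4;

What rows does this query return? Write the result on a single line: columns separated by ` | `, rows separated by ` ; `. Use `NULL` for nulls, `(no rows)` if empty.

Pairs (a,b) with same genre, a.duration < b.duration, a.id < b.id.
genre groups: blues:{8,22,27,40} folk:{25} jazz:{20,23,31,34,35} pop:{3,14,38}
Ordered by (a.id, b.id); first 4.

3 | 38 ; 8 | 40 ; 14 | 38 ; 20 | 31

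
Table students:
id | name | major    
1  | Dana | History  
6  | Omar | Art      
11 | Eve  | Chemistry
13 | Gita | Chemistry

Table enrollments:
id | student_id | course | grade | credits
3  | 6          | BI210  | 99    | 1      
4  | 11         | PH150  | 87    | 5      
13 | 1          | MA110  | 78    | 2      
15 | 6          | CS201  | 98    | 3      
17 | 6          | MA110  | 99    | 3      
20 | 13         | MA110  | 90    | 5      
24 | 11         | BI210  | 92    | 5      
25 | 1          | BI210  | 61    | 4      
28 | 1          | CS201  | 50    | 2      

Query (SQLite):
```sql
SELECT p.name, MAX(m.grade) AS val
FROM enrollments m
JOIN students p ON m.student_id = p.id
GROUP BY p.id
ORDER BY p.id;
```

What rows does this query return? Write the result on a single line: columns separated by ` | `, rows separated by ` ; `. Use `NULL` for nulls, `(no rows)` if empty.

Dana | 78 ; Omar | 99 ; Eve | 92 ; Gita | 90

Join each enrollments row to its students via student_id.
Group joined rows by students.id; compute MAX(m.grade) per group.
  1: ids {13, 25, 28} → MAX(m.grade)=78
  6: ids {3, 15, 17} → MAX(m.grade)=99
  11: ids {4, 24} → MAX(m.grade)=92
  13: ids {20} → MAX(m.grade)=90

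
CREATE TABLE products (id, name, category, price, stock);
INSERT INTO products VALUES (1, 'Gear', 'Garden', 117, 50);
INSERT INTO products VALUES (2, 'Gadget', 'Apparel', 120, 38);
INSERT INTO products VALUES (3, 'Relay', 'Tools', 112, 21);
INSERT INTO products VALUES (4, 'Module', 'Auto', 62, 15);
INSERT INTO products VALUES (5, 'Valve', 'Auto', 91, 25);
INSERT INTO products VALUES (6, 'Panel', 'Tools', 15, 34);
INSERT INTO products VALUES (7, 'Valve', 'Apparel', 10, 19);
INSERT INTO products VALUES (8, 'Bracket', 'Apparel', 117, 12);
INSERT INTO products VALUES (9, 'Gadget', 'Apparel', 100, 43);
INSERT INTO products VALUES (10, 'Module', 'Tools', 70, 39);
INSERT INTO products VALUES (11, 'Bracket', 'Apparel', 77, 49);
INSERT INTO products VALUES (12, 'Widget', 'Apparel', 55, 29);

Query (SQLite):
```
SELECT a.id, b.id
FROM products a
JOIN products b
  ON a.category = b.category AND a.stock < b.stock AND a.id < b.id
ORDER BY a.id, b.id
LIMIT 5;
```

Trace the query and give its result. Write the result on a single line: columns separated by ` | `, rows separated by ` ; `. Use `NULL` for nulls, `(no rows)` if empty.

Pairs (a,b) with same category, a.stock < b.stock, a.id < b.id.
category groups: Apparel:{2,7,8,9,11,12} Auto:{4,5} Garden:{1} Tools:{3,6,10}
Ordered by (a.id, b.id); first 5.

2 | 9 ; 2 | 11 ; 3 | 6 ; 3 | 10 ; 4 | 5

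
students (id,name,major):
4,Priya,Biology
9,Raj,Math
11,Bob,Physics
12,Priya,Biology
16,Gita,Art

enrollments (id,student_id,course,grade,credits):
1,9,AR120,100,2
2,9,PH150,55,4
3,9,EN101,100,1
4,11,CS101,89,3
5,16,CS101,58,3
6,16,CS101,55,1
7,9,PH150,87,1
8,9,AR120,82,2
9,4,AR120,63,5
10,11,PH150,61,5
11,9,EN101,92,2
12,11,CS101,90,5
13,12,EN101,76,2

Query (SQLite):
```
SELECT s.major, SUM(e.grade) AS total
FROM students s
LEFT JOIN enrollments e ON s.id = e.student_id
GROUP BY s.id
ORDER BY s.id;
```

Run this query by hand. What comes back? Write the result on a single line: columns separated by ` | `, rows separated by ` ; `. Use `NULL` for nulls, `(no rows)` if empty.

Biology | 63 ; Math | 516 ; Physics | 240 ; Biology | 76 ; Art | 113

LEFT JOIN keeps every students row; unmatched ones get NULL for enrollments columns.
Group by students.id and compute SUM(e.grade). SUM over an all-NULL group is NULL.
  4: ids {9} → SUM(e.grade)=63
  9: ids {1, 2, 3, 7, 8, 11} → SUM(e.grade)=516
  11: ids {4, 10, 12} → SUM(e.grade)=240
  12: ids {13} → SUM(e.grade)=76
  16: ids {5, 6} → SUM(e.grade)=113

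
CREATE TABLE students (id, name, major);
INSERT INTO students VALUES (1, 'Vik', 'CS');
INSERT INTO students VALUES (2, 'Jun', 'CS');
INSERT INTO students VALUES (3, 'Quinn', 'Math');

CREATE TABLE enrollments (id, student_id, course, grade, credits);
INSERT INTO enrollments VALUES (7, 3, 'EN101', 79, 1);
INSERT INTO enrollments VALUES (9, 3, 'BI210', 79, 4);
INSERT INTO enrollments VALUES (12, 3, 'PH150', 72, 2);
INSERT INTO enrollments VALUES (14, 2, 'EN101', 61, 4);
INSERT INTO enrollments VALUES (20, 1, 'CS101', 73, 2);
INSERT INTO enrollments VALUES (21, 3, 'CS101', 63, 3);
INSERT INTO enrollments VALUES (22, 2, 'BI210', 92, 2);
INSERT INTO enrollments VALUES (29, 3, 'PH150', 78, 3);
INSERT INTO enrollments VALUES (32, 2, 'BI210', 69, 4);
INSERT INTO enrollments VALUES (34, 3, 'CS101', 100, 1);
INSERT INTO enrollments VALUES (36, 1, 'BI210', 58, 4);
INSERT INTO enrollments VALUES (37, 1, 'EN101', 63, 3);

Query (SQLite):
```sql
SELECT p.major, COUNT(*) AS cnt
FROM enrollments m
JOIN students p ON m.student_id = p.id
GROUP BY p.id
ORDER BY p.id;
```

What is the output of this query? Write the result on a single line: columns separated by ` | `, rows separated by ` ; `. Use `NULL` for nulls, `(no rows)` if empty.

Join each enrollments row to its students via student_id.
Group joined rows by students.id; compute COUNT(*) per group.
  1: ids {20, 36, 37} → COUNT(*)=3
  2: ids {14, 22, 32} → COUNT(*)=3
  3: ids {7, 9, 12, 21, 29, 34} → COUNT(*)=6

CS | 3 ; CS | 3 ; Math | 6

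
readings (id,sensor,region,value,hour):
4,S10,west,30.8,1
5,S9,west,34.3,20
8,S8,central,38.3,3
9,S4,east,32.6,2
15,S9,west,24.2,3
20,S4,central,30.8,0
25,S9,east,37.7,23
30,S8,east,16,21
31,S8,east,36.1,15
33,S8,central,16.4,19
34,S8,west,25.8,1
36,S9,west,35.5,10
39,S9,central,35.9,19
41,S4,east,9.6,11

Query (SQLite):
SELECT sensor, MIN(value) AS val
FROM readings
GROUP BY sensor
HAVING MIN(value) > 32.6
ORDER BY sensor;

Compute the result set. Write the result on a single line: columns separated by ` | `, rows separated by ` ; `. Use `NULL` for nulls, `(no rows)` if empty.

(no rows)

Partition readings by sensor; compute MIN(value) within each group.
HAVING: keep groups where MIN(value) > 32.6.
  S10: ids {4} → MIN(value)=30.8
  S4: ids {9, 20, 41} → MIN(value)=9.6
  S8: ids {8, 30, 31, 33, 34} → MIN(value)=16
  S9: ids {5, 15, 25, 36, 39} → MIN(value)=24.2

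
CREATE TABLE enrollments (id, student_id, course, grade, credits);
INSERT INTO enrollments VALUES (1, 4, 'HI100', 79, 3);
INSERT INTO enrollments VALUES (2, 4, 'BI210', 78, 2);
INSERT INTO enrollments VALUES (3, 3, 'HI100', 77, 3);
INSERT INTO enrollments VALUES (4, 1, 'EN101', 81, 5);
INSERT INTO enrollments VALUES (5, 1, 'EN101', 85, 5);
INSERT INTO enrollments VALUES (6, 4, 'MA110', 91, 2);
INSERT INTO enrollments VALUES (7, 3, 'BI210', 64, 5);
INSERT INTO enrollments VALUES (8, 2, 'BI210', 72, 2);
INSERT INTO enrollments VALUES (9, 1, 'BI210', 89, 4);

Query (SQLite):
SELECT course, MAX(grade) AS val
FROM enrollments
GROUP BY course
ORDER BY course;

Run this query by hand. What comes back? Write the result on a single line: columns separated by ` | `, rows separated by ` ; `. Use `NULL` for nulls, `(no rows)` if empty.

BI210 | 89 ; EN101 | 85 ; HI100 | 79 ; MA110 | 91

Partition enrollments by course; compute MAX(grade) within each group.
  BI210: ids {2, 7, 8, 9} → MAX(grade)=89
  EN101: ids {4, 5} → MAX(grade)=85
  HI100: ids {1, 3} → MAX(grade)=79
  MA110: ids {6} → MAX(grade)=91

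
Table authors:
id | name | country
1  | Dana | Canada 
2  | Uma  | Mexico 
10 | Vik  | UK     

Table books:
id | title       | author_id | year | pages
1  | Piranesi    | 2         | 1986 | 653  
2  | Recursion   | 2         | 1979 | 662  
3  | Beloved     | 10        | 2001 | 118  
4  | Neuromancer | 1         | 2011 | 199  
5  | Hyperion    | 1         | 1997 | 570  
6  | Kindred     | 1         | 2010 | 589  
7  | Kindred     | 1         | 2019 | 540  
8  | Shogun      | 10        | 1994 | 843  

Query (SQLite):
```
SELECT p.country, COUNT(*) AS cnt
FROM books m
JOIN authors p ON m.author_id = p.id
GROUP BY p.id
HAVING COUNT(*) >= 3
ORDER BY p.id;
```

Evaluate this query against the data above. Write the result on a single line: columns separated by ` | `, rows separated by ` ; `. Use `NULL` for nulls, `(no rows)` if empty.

Join each books row to its authors via author_id.
Group joined rows by authors.id; compute COUNT(*) per group.
HAVING: keep groups with count ≥ 3.
  1: ids {4, 5, 6, 7} → COUNT(*)=4
  2: ids {1, 2} → COUNT(*)=2
  10: ids {3, 8} → COUNT(*)=2

Canada | 4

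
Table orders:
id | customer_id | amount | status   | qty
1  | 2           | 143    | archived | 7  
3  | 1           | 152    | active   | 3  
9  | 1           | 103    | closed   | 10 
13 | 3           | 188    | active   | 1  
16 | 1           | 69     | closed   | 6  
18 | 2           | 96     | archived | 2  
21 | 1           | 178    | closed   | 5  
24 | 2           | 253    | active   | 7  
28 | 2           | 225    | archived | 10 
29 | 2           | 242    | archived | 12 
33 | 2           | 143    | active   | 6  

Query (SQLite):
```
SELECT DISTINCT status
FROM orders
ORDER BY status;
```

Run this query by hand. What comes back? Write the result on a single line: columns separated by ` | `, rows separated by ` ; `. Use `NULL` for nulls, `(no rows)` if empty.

active ; archived ; closed

Collect distinct status values from orders.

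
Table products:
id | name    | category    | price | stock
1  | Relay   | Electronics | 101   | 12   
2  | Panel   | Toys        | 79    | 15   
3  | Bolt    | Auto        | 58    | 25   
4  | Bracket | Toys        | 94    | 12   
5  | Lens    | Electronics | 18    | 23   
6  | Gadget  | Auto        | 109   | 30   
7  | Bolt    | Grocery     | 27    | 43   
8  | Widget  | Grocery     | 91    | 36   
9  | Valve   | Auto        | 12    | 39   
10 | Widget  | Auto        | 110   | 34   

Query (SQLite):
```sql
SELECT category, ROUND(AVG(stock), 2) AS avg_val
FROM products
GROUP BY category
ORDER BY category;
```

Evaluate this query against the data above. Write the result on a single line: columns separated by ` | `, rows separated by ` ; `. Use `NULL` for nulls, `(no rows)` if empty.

Partition products by category; compute ROUND(AVG(stock), 2) within each group.
  Auto: ids {3, 6, 9, 10} → ROUND(AVG(stock), 2)=32
  Electronics: ids {1, 5} → ROUND(AVG(stock), 2)=17.5
  Grocery: ids {7, 8} → ROUND(AVG(stock), 2)=39.5
  Toys: ids {2, 4} → ROUND(AVG(stock), 2)=13.5

Auto | 32 ; Electronics | 17.5 ; Grocery | 39.5 ; Toys | 13.5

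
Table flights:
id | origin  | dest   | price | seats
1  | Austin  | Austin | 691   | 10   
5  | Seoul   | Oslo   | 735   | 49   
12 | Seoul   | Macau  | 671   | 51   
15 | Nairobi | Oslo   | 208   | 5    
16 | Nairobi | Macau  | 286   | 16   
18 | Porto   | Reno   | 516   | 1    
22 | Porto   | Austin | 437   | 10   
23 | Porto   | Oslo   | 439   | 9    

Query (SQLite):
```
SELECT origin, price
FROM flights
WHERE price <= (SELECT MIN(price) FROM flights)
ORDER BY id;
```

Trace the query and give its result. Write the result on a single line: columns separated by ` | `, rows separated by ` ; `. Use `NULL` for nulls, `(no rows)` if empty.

Nairobi | 208

Scalar subquery: MIN(price) over all flights rows = 208.
Keep rows where price <= that value.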